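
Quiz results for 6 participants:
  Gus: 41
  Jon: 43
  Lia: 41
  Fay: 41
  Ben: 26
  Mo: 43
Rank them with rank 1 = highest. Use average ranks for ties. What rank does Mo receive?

1.5

Sorted (descending): 43, 43, 41, 41, 41, 26
The 2 values of 43 occupy positions 1–2 → average rank (1+2)/2 = 1.5.
The 3 values of 41 occupy positions 3–5 → average rank 4.
Mo has value 43 → rank 1.5.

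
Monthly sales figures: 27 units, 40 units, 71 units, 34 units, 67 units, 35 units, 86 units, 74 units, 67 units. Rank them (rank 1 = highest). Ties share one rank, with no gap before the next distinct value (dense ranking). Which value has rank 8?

Sorted (descending): 86, 74, 71, 67, 67, 40, 35, 34, 27
The 2 values of 67 share dense rank 4.
Remaining distinct values take the next consecutive integers.
Rank 8 → value 27.

27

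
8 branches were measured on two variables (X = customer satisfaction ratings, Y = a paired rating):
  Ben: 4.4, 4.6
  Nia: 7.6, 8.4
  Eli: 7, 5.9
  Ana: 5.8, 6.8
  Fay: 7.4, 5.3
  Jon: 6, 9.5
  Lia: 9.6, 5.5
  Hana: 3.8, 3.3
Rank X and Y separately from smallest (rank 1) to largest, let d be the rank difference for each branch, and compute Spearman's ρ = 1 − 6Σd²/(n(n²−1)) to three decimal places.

0.405

Ranks of variable 1: 2, 7, 5, 3, 6, 4, 8, 1
Ranks of variable 2: 2, 7, 5, 6, 3, 8, 4, 1
d = r₁ − r₂: 0, 0, 0, -3, 3, -4, 4, 0
d²: 0, 0, 0, 9, 9, 16, 16, 0; Σd² = 50
ρ = 1 − 6·50/(8·63) = 1 − 300/504 = 0.405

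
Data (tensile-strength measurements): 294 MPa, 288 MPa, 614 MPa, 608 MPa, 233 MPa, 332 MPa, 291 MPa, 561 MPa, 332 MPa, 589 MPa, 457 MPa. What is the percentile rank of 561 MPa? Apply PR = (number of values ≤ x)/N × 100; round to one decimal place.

N = 11.
Strictly below 561: 7. Equal to 561: 1.
PR = 8/11 × 100 = 72.7

72.7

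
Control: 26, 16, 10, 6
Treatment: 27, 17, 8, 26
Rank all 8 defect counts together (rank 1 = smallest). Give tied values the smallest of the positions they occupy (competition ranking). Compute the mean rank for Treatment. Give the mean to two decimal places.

Sorted (ascending): 6, 8, 10, 16, 17, 26, 26, 27
The 2 values of 26 occupy positions 6–7 → each gets rank 6.
Treatment values → pooled ranks: 27→8, 17→5, 8→2, 26→6
Mean rank = (8 + 5 + 2 + 6) / 4 = 5.25

5.25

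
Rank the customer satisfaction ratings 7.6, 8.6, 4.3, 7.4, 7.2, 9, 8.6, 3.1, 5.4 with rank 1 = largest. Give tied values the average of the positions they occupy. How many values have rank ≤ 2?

Sorted (descending): 9, 8.6, 8.6, 7.6, 7.4, 7.2, 5.4, 4.3, 3.1
The 2 values of 8.6 occupy positions 2–3 → average rank (2+3)/2 = 2.5.
Ranks ≤ 2: {1} → 1 value.

1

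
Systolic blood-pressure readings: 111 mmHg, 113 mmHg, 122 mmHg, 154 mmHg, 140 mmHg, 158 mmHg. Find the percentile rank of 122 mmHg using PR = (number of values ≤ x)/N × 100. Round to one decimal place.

N = 6.
Strictly below 122: 2. Equal to 122: 1.
PR = 3/6 × 100 = 50.0

50.0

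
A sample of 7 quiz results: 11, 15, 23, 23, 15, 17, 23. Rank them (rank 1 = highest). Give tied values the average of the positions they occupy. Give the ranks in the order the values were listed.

Sorted (descending): 23, 23, 23, 17, 15, 15, 11
The 3 values of 23 occupy positions 1–3 → average rank 2.
The 2 values of 15 occupy positions 5–6 → average rank (5+6)/2 = 5.5.

7, 5.5, 2, 2, 5.5, 4, 2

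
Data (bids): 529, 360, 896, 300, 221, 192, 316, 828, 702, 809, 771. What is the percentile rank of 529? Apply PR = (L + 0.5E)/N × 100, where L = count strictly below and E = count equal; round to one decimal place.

50.0

N = 11.
Strictly below 529: 5. Equal to 529: 1.
PR = (5 + 0.5·1)/11 × 100 = 50.0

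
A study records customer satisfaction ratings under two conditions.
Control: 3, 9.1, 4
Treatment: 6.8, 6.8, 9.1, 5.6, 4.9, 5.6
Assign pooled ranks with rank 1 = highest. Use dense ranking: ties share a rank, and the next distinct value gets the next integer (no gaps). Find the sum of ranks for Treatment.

Sorted (descending): 9.1, 9.1, 6.8, 6.8, 5.6, 5.6, 4.9, 4, 3
The 2 values of 9.1 share dense rank 1.
The 2 values of 6.8 share dense rank 2.
The 2 values of 5.6 share dense rank 3.
Remaining distinct values take the next consecutive integers.
Treatment values → pooled ranks: 6.8→2, 6.8→2, 9.1→1, 5.6→3, 4.9→4, 5.6→3
Rank sum = 2 + 2 + 1 + 3 + 4 + 3 = 15

15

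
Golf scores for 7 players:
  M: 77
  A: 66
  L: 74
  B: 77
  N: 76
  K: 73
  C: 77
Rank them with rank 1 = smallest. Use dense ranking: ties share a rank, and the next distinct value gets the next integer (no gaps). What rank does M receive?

Sorted (ascending): 66, 73, 74, 76, 77, 77, 77
The 3 values of 77 share dense rank 5.
Remaining distinct values take the next consecutive integers.
M has value 77 → rank 5.

5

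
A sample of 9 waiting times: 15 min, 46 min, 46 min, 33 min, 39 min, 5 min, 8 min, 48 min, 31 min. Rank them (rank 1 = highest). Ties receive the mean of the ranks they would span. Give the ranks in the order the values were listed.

Sorted (descending): 48, 46, 46, 39, 33, 31, 15, 8, 5
The 2 values of 46 occupy positions 2–3 → average rank (2+3)/2 = 2.5.

7, 2.5, 2.5, 5, 4, 9, 8, 1, 6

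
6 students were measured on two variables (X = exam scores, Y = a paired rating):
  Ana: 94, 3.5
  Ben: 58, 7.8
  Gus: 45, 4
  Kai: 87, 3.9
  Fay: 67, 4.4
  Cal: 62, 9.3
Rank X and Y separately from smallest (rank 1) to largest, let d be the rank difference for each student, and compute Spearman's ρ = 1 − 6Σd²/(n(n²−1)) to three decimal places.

-0.600

Ranks of variable 1: 6, 2, 1, 5, 4, 3
Ranks of variable 2: 1, 5, 3, 2, 4, 6
d = r₁ − r₂: 5, -3, -2, 3, 0, -3
d²: 25, 9, 4, 9, 0, 9; Σd² = 56
ρ = 1 − 6·56/(6·35) = 1 − 336/210 = -0.600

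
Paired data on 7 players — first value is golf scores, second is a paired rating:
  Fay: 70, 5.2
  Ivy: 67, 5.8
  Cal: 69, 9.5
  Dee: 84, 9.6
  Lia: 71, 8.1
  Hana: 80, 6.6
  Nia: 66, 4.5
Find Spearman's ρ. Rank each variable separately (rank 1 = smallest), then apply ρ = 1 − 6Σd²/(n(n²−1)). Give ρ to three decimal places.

0.679

Ranks of variable 1: 4, 2, 3, 7, 5, 6, 1
Ranks of variable 2: 2, 3, 6, 7, 5, 4, 1
d = r₁ − r₂: 2, -1, -3, 0, 0, 2, 0
d²: 4, 1, 9, 0, 0, 4, 0; Σd² = 18
ρ = 1 − 6·18/(7·48) = 1 − 108/336 = 0.679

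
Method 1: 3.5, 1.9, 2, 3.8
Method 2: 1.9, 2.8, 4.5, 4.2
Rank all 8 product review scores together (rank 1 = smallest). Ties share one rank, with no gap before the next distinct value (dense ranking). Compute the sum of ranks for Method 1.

Sorted (ascending): 1.9, 1.9, 2, 2.8, 3.5, 3.8, 4.2, 4.5
The 2 values of 1.9 share dense rank 1.
Remaining distinct values take the next consecutive integers.
Method 1 values → pooled ranks: 3.5→4, 1.9→1, 2→2, 3.8→5
Rank sum = 4 + 1 + 2 + 5 = 12

12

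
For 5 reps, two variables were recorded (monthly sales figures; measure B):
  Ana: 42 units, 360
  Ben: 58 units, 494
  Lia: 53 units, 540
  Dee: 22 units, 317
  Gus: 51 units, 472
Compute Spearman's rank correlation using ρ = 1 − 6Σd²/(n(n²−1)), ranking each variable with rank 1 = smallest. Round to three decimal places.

0.900

Ranks of variable 1: 2, 5, 4, 1, 3
Ranks of variable 2: 2, 4, 5, 1, 3
d = r₁ − r₂: 0, 1, -1, 0, 0
d²: 0, 1, 1, 0, 0; Σd² = 2
ρ = 1 − 6·2/(5·24) = 1 − 12/120 = 0.900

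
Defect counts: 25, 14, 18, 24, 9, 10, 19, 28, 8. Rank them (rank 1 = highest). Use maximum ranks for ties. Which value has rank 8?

Sorted (descending): 28, 25, 24, 19, 18, 14, 10, 9, 8
No ties — each value takes its position as its rank.
Rank 8 → value 9.

9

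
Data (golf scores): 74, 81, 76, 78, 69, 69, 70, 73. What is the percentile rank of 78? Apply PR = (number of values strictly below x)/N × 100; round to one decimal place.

N = 8.
Strictly below 78: 6. Equal to 78: 1.
PR = 6/8 × 100 = 75.0

75.0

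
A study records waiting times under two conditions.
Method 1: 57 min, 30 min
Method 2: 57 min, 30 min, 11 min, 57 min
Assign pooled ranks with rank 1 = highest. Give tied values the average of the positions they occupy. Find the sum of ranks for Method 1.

6.5

Sorted (descending): 57, 57, 57, 30, 30, 11
The 3 values of 57 occupy positions 1–3 → average rank 2.
The 2 values of 30 occupy positions 4–5 → average rank (4+5)/2 = 4.5.
Method 1 values → pooled ranks: 57→2, 30→4.5
Rank sum = 2 + 4.5 = 6.5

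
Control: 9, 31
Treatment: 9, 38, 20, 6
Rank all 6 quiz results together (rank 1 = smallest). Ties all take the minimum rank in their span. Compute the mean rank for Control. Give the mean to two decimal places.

Sorted (ascending): 6, 9, 9, 20, 31, 38
The 2 values of 9 occupy positions 2–3 → each gets rank 2.
Control values → pooled ranks: 9→2, 31→5
Mean rank = (2 + 5) / 2 = 3.50

3.50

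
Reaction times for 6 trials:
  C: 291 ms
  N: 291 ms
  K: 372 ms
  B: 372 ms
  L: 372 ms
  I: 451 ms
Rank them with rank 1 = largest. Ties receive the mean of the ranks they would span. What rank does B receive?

Sorted (descending): 451, 372, 372, 372, 291, 291
The 3 values of 372 occupy positions 2–4 → average rank 3.
The 2 values of 291 occupy positions 5–6 → average rank (5+6)/2 = 5.5.
B has value 372 ms → rank 3.

3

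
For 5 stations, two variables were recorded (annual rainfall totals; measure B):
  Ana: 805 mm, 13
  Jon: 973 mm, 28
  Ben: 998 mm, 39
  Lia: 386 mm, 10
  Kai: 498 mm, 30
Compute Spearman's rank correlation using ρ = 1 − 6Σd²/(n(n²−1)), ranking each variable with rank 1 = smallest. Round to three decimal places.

Ranks of variable 1: 3, 4, 5, 1, 2
Ranks of variable 2: 2, 3, 5, 1, 4
d = r₁ − r₂: 1, 1, 0, 0, -2
d²: 1, 1, 0, 0, 4; Σd² = 6
ρ = 1 − 6·6/(5·24) = 1 − 36/120 = 0.700

0.700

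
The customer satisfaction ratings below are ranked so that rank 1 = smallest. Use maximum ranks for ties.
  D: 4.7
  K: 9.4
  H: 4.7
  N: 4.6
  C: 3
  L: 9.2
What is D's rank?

Sorted (ascending): 3, 4.6, 4.7, 4.7, 9.2, 9.4
The 2 values of 4.7 occupy positions 3–4 → each gets rank 4.
D has value 4.7 → rank 4.

4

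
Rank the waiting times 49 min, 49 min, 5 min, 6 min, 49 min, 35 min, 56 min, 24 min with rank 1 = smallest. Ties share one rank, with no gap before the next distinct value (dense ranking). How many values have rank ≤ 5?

7

Sorted (ascending): 5, 6, 24, 35, 49, 49, 49, 56
The 3 values of 49 share dense rank 5.
Remaining distinct values take the next consecutive integers.
Ranks ≤ 5: {1, 2, 3, 4, 5, 5, 5} → 7 values.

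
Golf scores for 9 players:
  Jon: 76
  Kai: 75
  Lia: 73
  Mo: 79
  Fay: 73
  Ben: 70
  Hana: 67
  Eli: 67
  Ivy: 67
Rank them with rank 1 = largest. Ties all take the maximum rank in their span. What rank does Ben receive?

6

Sorted (descending): 79, 76, 75, 73, 73, 70, 67, 67, 67
The 2 values of 73 occupy positions 4–5 → each gets rank 5.
The 3 values of 67 occupy positions 7–9 → each gets rank 9.
Ben has value 70 → rank 6.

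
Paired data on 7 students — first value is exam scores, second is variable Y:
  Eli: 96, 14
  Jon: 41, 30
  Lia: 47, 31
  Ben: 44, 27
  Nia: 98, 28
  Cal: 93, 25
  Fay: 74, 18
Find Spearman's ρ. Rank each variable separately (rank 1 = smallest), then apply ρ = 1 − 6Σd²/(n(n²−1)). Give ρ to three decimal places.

Ranks of variable 1: 6, 1, 3, 2, 7, 5, 4
Ranks of variable 2: 1, 6, 7, 4, 5, 3, 2
d = r₁ − r₂: 5, -5, -4, -2, 2, 2, 2
d²: 25, 25, 16, 4, 4, 4, 4; Σd² = 82
ρ = 1 − 6·82/(7·48) = 1 − 492/336 = -0.464

-0.464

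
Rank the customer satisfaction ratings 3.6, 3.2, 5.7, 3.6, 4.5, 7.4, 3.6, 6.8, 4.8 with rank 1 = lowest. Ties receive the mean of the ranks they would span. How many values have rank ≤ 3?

4

Sorted (ascending): 3.2, 3.6, 3.6, 3.6, 4.5, 4.8, 5.7, 6.8, 7.4
The 3 values of 3.6 occupy positions 2–4 → average rank 3.
Ranks ≤ 3: {1, 3, 3, 3} → 4 values.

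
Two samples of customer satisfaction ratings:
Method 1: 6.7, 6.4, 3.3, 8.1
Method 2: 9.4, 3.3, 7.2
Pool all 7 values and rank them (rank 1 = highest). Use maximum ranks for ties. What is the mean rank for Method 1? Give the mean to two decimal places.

Sorted (descending): 9.4, 8.1, 7.2, 6.7, 6.4, 3.3, 3.3
The 2 values of 3.3 occupy positions 6–7 → each gets rank 7.
Method 1 values → pooled ranks: 6.7→4, 6.4→5, 3.3→7, 8.1→2
Mean rank = (4 + 5 + 7 + 2) / 4 = 4.50

4.50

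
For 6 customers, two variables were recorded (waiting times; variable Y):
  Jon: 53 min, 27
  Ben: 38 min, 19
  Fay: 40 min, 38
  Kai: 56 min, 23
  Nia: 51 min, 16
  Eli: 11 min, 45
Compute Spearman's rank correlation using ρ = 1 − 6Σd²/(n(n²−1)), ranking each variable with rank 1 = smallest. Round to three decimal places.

-0.371

Ranks of variable 1: 5, 2, 3, 6, 4, 1
Ranks of variable 2: 4, 2, 5, 3, 1, 6
d = r₁ − r₂: 1, 0, -2, 3, 3, -5
d²: 1, 0, 4, 9, 9, 25; Σd² = 48
ρ = 1 − 6·48/(6·35) = 1 − 288/210 = -0.371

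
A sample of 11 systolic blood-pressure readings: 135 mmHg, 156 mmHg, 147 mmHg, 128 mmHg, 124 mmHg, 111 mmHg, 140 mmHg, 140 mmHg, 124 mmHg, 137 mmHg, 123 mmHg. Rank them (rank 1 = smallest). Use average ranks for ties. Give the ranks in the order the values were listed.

Sorted (ascending): 111, 123, 124, 124, 128, 135, 137, 140, 140, 147, 156
The 2 values of 124 occupy positions 3–4 → average rank (3+4)/2 = 3.5.
The 2 values of 140 occupy positions 8–9 → average rank (8+9)/2 = 8.5.

6, 11, 10, 5, 3.5, 1, 8.5, 8.5, 3.5, 7, 2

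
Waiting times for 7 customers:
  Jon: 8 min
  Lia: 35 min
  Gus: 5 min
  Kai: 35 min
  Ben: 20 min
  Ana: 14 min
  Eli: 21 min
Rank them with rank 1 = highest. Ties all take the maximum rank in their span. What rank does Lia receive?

2

Sorted (descending): 35, 35, 21, 20, 14, 8, 5
The 2 values of 35 occupy positions 1–2 → each gets rank 2.
Lia has value 35 min → rank 2.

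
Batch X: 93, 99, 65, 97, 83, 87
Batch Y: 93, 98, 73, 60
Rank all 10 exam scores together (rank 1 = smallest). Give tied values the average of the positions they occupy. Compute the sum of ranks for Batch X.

Sorted (ascending): 60, 65, 73, 83, 87, 93, 93, 97, 98, 99
The 2 values of 93 occupy positions 6–7 → average rank (6+7)/2 = 6.5.
Batch X values → pooled ranks: 93→6.5, 99→10, 65→2, 97→8, 83→4, 87→5
Rank sum = 6.5 + 10 + 2 + 8 + 4 + 5 = 35.5

35.5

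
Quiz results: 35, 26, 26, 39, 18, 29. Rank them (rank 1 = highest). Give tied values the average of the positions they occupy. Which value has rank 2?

Sorted (descending): 39, 35, 29, 26, 26, 18
The 2 values of 26 occupy positions 4–5 → average rank (4+5)/2 = 4.5.
Rank 2 → value 35.

35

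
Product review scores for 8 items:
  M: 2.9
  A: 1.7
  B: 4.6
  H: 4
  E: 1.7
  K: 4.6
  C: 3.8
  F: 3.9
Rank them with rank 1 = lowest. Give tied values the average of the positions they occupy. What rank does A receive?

Sorted (ascending): 1.7, 1.7, 2.9, 3.8, 3.9, 4, 4.6, 4.6
The 2 values of 1.7 occupy positions 1–2 → average rank (1+2)/2 = 1.5.
The 2 values of 4.6 occupy positions 7–8 → average rank (7+8)/2 = 7.5.
A has value 1.7 → rank 1.5.

1.5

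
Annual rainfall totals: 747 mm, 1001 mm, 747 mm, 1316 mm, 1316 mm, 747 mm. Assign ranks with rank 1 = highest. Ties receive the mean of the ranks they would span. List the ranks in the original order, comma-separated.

5, 3, 5, 1.5, 1.5, 5

Sorted (descending): 1316, 1316, 1001, 747, 747, 747
The 2 values of 1316 occupy positions 1–2 → average rank (1+2)/2 = 1.5.
The 3 values of 747 occupy positions 4–6 → average rank 5.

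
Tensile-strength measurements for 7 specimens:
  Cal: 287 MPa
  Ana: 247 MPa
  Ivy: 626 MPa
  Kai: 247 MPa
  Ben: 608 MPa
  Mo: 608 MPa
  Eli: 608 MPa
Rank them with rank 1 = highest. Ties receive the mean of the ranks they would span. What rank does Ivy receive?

Sorted (descending): 626, 608, 608, 608, 287, 247, 247
The 3 values of 608 occupy positions 2–4 → average rank 3.
The 2 values of 247 occupy positions 6–7 → average rank (6+7)/2 = 6.5.
Ivy has value 626 MPa → rank 1.

1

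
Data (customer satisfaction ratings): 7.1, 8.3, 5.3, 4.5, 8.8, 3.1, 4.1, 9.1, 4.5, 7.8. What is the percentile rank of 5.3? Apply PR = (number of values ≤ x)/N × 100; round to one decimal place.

50.0

N = 10.
Strictly below 5.3: 4. Equal to 5.3: 1.
PR = 5/10 × 100 = 50.0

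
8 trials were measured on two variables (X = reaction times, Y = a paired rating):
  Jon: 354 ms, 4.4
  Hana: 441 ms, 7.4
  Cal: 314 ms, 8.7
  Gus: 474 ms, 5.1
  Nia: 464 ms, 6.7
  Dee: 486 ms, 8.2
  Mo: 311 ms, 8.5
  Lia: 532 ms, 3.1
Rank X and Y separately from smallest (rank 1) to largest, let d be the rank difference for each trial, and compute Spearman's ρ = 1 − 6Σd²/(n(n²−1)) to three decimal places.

Ranks of variable 1: 3, 4, 2, 6, 5, 7, 1, 8
Ranks of variable 2: 2, 5, 8, 3, 4, 6, 7, 1
d = r₁ − r₂: 1, -1, -6, 3, 1, 1, -6, 7
d²: 1, 1, 36, 9, 1, 1, 36, 49; Σd² = 134
ρ = 1 − 6·134/(8·63) = 1 − 804/504 = -0.595

-0.595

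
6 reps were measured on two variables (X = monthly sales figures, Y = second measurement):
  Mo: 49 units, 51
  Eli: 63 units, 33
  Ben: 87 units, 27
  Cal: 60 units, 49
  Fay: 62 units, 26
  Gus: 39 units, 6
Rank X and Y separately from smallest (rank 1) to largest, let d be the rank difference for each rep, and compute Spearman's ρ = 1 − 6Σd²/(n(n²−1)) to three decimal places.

0.029

Ranks of variable 1: 2, 5, 6, 3, 4, 1
Ranks of variable 2: 6, 4, 3, 5, 2, 1
d = r₁ − r₂: -4, 1, 3, -2, 2, 0
d²: 16, 1, 9, 4, 4, 0; Σd² = 34
ρ = 1 − 6·34/(6·35) = 1 − 204/210 = 0.029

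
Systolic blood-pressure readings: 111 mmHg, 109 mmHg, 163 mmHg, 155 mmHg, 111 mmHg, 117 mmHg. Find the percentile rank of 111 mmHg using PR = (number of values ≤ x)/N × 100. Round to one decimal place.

N = 6.
Strictly below 111: 1. Equal to 111: 2.
PR = 3/6 × 100 = 50.0

50.0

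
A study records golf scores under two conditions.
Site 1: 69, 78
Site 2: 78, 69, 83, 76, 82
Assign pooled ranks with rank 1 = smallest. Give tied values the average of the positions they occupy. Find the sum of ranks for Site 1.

6

Sorted (ascending): 69, 69, 76, 78, 78, 82, 83
The 2 values of 69 occupy positions 1–2 → average rank (1+2)/2 = 1.5.
The 2 values of 78 occupy positions 4–5 → average rank (4+5)/2 = 4.5.
Site 1 values → pooled ranks: 69→1.5, 78→4.5
Rank sum = 1.5 + 4.5 = 6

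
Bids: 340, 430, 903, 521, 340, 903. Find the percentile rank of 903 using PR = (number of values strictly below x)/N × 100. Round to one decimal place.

66.7

N = 6.
Strictly below 903: 4. Equal to 903: 2.
PR = 4/6 × 100 = 66.7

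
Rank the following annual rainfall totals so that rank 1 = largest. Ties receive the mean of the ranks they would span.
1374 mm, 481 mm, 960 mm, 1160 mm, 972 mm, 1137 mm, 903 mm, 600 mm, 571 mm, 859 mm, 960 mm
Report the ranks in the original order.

Sorted (descending): 1374, 1160, 1137, 972, 960, 960, 903, 859, 600, 571, 481
The 2 values of 960 occupy positions 5–6 → average rank (5+6)/2 = 5.5.

1, 11, 5.5, 2, 4, 3, 7, 9, 10, 8, 5.5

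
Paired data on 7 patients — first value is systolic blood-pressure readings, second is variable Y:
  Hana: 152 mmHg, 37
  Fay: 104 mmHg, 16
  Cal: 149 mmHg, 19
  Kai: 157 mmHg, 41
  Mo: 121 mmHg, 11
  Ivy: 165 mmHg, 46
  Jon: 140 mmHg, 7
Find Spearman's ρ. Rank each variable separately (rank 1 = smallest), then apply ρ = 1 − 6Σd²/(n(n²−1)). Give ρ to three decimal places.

Ranks of variable 1: 5, 1, 4, 6, 2, 7, 3
Ranks of variable 2: 5, 3, 4, 6, 2, 7, 1
d = r₁ − r₂: 0, -2, 0, 0, 0, 0, 2
d²: 0, 4, 0, 0, 0, 0, 4; Σd² = 8
ρ = 1 − 6·8/(7·48) = 1 − 48/336 = 0.857

0.857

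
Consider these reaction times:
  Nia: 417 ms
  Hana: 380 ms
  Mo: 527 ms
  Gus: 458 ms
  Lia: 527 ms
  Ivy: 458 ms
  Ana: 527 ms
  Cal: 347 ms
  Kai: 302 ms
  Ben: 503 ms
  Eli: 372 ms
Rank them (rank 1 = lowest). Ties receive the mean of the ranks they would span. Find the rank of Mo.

Sorted (ascending): 302, 347, 372, 380, 417, 458, 458, 503, 527, 527, 527
The 2 values of 458 occupy positions 6–7 → average rank (6+7)/2 = 6.5.
The 3 values of 527 occupy positions 9–11 → average rank 10.
Mo has value 527 ms → rank 10.

10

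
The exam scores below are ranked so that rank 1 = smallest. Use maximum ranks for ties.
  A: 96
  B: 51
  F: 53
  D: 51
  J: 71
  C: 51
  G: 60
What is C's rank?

Sorted (ascending): 51, 51, 51, 53, 60, 71, 96
The 3 values of 51 occupy positions 1–3 → each gets rank 3.
C has value 51 → rank 3.

3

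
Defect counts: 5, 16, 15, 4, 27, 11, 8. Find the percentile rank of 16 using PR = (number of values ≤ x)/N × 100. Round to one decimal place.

N = 7.
Strictly below 16: 5. Equal to 16: 1.
PR = 6/7 × 100 = 85.7

85.7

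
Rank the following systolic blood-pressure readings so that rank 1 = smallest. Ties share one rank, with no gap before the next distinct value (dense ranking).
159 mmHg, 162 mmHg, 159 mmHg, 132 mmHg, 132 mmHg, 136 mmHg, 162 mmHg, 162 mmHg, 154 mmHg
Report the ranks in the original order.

Sorted (ascending): 132, 132, 136, 154, 159, 159, 162, 162, 162
The 2 values of 132 share dense rank 1.
The 2 values of 159 share dense rank 4.
The 3 values of 162 share dense rank 5.
Remaining distinct values take the next consecutive integers.

4, 5, 4, 1, 1, 2, 5, 5, 3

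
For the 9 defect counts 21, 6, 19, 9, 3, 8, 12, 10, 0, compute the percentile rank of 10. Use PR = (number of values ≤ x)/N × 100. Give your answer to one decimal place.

N = 9.
Strictly below 10: 5. Equal to 10: 1.
PR = 6/9 × 100 = 66.7

66.7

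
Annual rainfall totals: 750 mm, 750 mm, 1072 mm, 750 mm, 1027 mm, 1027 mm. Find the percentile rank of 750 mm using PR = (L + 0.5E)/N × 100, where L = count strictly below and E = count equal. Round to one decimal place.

N = 6.
Strictly below 750: 0. Equal to 750: 3.
PR = (0 + 0.5·3)/6 × 100 = 25.0

25.0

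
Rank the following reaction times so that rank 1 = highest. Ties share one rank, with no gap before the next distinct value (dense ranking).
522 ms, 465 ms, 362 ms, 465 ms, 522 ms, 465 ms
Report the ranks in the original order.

Sorted (descending): 522, 522, 465, 465, 465, 362
The 2 values of 522 share dense rank 1.
The 3 values of 465 share dense rank 2.
Remaining distinct values take the next consecutive integers.

1, 2, 3, 2, 1, 2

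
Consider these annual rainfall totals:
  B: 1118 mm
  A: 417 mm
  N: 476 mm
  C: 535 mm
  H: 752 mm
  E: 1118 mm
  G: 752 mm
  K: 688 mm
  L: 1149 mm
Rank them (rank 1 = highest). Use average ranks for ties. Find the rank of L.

Sorted (descending): 1149, 1118, 1118, 752, 752, 688, 535, 476, 417
The 2 values of 1118 occupy positions 2–3 → average rank (2+3)/2 = 2.5.
The 2 values of 752 occupy positions 4–5 → average rank (4+5)/2 = 4.5.
L has value 1149 mm → rank 1.

1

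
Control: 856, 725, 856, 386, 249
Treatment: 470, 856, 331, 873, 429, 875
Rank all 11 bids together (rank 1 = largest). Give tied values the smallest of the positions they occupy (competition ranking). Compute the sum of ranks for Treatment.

Sorted (descending): 875, 873, 856, 856, 856, 725, 470, 429, 386, 331, 249
The 3 values of 856 occupy positions 3–5 → each gets rank 3.
Treatment values → pooled ranks: 470→7, 856→3, 331→10, 873→2, 429→8, 875→1
Rank sum = 7 + 3 + 10 + 2 + 8 + 1 = 31

31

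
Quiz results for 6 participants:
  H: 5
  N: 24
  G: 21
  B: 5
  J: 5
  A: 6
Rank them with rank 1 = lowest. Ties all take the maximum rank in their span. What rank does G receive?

Sorted (ascending): 5, 5, 5, 6, 21, 24
The 3 values of 5 occupy positions 1–3 → each gets rank 3.
G has value 21 → rank 5.

5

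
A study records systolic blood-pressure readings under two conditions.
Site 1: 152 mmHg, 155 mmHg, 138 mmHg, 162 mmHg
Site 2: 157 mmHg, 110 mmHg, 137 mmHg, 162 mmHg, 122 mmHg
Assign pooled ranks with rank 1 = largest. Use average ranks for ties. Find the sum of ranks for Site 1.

16.5

Sorted (descending): 162, 162, 157, 155, 152, 138, 137, 122, 110
The 2 values of 162 occupy positions 1–2 → average rank (1+2)/2 = 1.5.
Site 1 values → pooled ranks: 152→5, 155→4, 138→6, 162→1.5
Rank sum = 5 + 4 + 6 + 1.5 = 16.5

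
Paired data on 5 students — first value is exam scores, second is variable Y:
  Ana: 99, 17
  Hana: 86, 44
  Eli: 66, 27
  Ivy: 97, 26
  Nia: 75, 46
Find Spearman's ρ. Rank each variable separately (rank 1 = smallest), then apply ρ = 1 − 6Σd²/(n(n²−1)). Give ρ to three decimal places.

Ranks of variable 1: 5, 3, 1, 4, 2
Ranks of variable 2: 1, 4, 3, 2, 5
d = r₁ − r₂: 4, -1, -2, 2, -3
d²: 16, 1, 4, 4, 9; Σd² = 34
ρ = 1 − 6·34/(5·24) = 1 − 204/120 = -0.700

-0.700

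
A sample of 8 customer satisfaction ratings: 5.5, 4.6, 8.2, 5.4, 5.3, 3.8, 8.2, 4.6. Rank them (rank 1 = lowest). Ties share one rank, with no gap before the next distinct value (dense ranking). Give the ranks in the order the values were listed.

Sorted (ascending): 3.8, 4.6, 4.6, 5.3, 5.4, 5.5, 8.2, 8.2
The 2 values of 4.6 share dense rank 2.
The 2 values of 8.2 share dense rank 6.
Remaining distinct values take the next consecutive integers.

5, 2, 6, 4, 3, 1, 6, 2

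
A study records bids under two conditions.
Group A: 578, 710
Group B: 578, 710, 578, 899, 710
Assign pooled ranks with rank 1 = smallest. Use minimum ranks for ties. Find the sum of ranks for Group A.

Sorted (ascending): 578, 578, 578, 710, 710, 710, 899
The 3 values of 578 occupy positions 1–3 → each gets rank 1.
The 3 values of 710 occupy positions 4–6 → each gets rank 4.
Group A values → pooled ranks: 578→1, 710→4
Rank sum = 1 + 4 = 5

5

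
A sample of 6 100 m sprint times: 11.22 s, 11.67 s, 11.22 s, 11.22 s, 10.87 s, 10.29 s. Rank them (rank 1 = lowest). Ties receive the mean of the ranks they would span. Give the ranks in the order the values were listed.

4, 6, 4, 4, 2, 1

Sorted (ascending): 10.29, 10.87, 11.22, 11.22, 11.22, 11.67
The 3 values of 11.22 occupy positions 3–5 → average rank 4.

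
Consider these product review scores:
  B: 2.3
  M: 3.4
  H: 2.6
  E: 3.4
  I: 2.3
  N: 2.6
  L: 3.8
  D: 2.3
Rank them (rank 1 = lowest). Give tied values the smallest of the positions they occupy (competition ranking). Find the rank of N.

4

Sorted (ascending): 2.3, 2.3, 2.3, 2.6, 2.6, 3.4, 3.4, 3.8
The 3 values of 2.3 occupy positions 1–3 → each gets rank 1.
The 2 values of 2.6 occupy positions 4–5 → each gets rank 4.
The 2 values of 3.4 occupy positions 6–7 → each gets rank 6.
N has value 2.6 → rank 4.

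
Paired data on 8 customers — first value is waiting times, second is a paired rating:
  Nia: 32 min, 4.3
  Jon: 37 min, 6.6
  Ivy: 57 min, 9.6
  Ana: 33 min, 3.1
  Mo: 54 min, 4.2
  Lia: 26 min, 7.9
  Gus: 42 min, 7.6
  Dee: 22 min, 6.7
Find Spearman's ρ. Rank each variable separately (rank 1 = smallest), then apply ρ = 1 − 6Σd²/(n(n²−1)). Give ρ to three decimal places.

0.095

Ranks of variable 1: 3, 5, 8, 4, 7, 2, 6, 1
Ranks of variable 2: 3, 4, 8, 1, 2, 7, 6, 5
d = r₁ − r₂: 0, 1, 0, 3, 5, -5, 0, -4
d²: 0, 1, 0, 9, 25, 25, 0, 16; Σd² = 76
ρ = 1 − 6·76/(8·63) = 1 − 456/504 = 0.095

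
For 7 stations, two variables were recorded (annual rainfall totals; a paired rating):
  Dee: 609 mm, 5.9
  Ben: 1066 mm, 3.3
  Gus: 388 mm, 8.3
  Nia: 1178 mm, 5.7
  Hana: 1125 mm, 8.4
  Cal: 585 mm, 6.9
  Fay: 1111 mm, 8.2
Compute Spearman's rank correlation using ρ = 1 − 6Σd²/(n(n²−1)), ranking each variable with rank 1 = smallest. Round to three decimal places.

-0.143

Ranks of variable 1: 3, 4, 1, 7, 6, 2, 5
Ranks of variable 2: 3, 1, 6, 2, 7, 4, 5
d = r₁ − r₂: 0, 3, -5, 5, -1, -2, 0
d²: 0, 9, 25, 25, 1, 4, 0; Σd² = 64
ρ = 1 − 6·64/(7·48) = 1 − 384/336 = -0.143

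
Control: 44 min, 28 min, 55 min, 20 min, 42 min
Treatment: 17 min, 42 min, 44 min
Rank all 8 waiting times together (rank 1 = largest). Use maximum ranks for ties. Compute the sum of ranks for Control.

Sorted (descending): 55, 44, 44, 42, 42, 28, 20, 17
The 2 values of 44 occupy positions 2–3 → each gets rank 3.
The 2 values of 42 occupy positions 4–5 → each gets rank 5.
Control values → pooled ranks: 44→3, 28→6, 55→1, 20→7, 42→5
Rank sum = 3 + 6 + 1 + 7 + 5 = 22

22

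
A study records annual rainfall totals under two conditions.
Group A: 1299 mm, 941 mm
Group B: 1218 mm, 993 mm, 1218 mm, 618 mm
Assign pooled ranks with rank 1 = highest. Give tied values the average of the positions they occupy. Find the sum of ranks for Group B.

Sorted (descending): 1299, 1218, 1218, 993, 941, 618
The 2 values of 1218 occupy positions 2–3 → average rank (2+3)/2 = 2.5.
Group B values → pooled ranks: 1218→2.5, 993→4, 1218→2.5, 618→6
Rank sum = 2.5 + 4 + 2.5 + 6 = 15

15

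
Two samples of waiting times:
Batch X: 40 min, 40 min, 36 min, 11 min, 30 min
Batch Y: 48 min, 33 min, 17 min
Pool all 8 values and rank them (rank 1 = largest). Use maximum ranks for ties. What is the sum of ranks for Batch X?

24

Sorted (descending): 48, 40, 40, 36, 33, 30, 17, 11
The 2 values of 40 occupy positions 2–3 → each gets rank 3.
Batch X values → pooled ranks: 40→3, 40→3, 36→4, 11→8, 30→6
Rank sum = 3 + 3 + 4 + 8 + 6 = 24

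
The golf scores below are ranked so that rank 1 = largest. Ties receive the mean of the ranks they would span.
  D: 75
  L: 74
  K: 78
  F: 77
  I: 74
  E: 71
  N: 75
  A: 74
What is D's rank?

3.5

Sorted (descending): 78, 77, 75, 75, 74, 74, 74, 71
The 2 values of 75 occupy positions 3–4 → average rank (3+4)/2 = 3.5.
The 3 values of 74 occupy positions 5–7 → average rank 6.
D has value 75 → rank 3.5.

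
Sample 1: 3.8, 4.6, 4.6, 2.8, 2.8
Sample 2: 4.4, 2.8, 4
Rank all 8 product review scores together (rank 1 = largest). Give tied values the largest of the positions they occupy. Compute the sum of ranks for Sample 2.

Sorted (descending): 4.6, 4.6, 4.4, 4, 3.8, 2.8, 2.8, 2.8
The 2 values of 4.6 occupy positions 1–2 → each gets rank 2.
The 3 values of 2.8 occupy positions 6–8 → each gets rank 8.
Sample 2 values → pooled ranks: 4.4→3, 2.8→8, 4→4
Rank sum = 3 + 8 + 4 = 15

15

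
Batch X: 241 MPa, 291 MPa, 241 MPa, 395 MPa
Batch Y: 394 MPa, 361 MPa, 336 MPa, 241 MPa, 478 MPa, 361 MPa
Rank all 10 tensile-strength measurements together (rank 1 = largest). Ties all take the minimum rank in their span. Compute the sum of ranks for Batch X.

Sorted (descending): 478, 395, 394, 361, 361, 336, 291, 241, 241, 241
The 2 values of 361 occupy positions 4–5 → each gets rank 4.
The 3 values of 241 occupy positions 8–10 → each gets rank 8.
Batch X values → pooled ranks: 241→8, 291→7, 241→8, 395→2
Rank sum = 8 + 7 + 8 + 2 = 25

25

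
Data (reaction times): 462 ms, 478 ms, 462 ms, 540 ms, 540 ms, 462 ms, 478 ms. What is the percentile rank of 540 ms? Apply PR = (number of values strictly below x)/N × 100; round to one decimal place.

N = 7.
Strictly below 540: 5. Equal to 540: 2.
PR = 5/7 × 100 = 71.4

71.4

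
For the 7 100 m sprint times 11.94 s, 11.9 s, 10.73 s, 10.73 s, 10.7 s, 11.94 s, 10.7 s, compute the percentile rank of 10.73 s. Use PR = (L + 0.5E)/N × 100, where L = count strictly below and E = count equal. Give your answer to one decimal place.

42.9

N = 7.
Strictly below 10.73: 2. Equal to 10.73: 2.
PR = (2 + 0.5·2)/7 × 100 = 42.9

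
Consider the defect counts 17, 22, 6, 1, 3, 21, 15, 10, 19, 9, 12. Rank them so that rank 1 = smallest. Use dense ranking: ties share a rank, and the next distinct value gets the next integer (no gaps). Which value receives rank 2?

Sorted (ascending): 1, 3, 6, 9, 10, 12, 15, 17, 19, 21, 22
No ties — each value takes its position as its rank.
Rank 2 → value 3.

3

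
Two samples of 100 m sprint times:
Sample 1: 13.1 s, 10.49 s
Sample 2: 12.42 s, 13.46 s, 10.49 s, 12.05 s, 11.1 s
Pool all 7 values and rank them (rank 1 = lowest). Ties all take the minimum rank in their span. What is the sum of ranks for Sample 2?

Sorted (ascending): 10.49, 10.49, 11.1, 12.05, 12.42, 13.1, 13.46
The 2 values of 10.49 occupy positions 1–2 → each gets rank 1.
Sample 2 values → pooled ranks: 12.42→5, 13.46→7, 10.49→1, 12.05→4, 11.1→3
Rank sum = 5 + 7 + 1 + 4 + 3 = 20

20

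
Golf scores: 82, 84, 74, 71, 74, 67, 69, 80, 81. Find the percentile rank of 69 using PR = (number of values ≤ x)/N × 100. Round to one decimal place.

22.2

N = 9.
Strictly below 69: 1. Equal to 69: 1.
PR = 2/9 × 100 = 22.2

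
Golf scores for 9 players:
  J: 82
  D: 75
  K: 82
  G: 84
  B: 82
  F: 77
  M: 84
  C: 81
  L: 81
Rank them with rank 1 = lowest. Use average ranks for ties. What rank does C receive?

Sorted (ascending): 75, 77, 81, 81, 82, 82, 82, 84, 84
The 2 values of 81 occupy positions 3–4 → average rank (3+4)/2 = 3.5.
The 3 values of 82 occupy positions 5–7 → average rank 6.
The 2 values of 84 occupy positions 8–9 → average rank (8+9)/2 = 8.5.
C has value 81 → rank 3.5.

3.5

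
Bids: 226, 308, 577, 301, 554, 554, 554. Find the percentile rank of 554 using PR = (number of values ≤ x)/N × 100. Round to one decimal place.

N = 7.
Strictly below 554: 3. Equal to 554: 3.
PR = 6/7 × 100 = 85.7

85.7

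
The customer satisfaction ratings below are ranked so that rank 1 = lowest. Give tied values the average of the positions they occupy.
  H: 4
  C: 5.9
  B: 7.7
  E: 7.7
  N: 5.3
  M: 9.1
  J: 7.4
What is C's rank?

Sorted (ascending): 4, 5.3, 5.9, 7.4, 7.7, 7.7, 9.1
The 2 values of 7.7 occupy positions 5–6 → average rank (5+6)/2 = 5.5.
C has value 5.9 → rank 3.

3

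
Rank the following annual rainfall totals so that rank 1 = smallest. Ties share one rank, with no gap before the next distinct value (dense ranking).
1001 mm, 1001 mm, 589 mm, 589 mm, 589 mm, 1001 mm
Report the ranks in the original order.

Sorted (ascending): 589, 589, 589, 1001, 1001, 1001
The 3 values of 589 share dense rank 1.
The 3 values of 1001 share dense rank 2.

2, 2, 1, 1, 1, 2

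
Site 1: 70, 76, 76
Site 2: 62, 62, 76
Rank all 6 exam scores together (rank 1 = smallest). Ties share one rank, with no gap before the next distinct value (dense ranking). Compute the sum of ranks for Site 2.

Sorted (ascending): 62, 62, 70, 76, 76, 76
The 2 values of 62 share dense rank 1.
The 3 values of 76 share dense rank 3.
Remaining distinct values take the next consecutive integers.
Site 2 values → pooled ranks: 62→1, 62→1, 76→3
Rank sum = 1 + 1 + 3 = 5

5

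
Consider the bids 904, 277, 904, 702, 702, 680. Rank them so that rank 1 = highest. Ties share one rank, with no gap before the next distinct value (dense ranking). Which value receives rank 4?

277

Sorted (descending): 904, 904, 702, 702, 680, 277
The 2 values of 904 share dense rank 1.
The 2 values of 702 share dense rank 2.
Remaining distinct values take the next consecutive integers.
Rank 4 → value 277.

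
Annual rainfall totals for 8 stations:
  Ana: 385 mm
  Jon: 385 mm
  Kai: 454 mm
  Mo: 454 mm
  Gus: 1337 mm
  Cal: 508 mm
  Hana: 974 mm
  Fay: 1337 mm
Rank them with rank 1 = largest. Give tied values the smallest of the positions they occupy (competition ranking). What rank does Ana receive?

Sorted (descending): 1337, 1337, 974, 508, 454, 454, 385, 385
The 2 values of 1337 occupy positions 1–2 → each gets rank 1.
The 2 values of 454 occupy positions 5–6 → each gets rank 5.
The 2 values of 385 occupy positions 7–8 → each gets rank 7.
Ana has value 385 mm → rank 7.

7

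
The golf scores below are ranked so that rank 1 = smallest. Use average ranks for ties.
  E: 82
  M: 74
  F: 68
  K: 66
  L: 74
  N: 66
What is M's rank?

Sorted (ascending): 66, 66, 68, 74, 74, 82
The 2 values of 66 occupy positions 1–2 → average rank (1+2)/2 = 1.5.
The 2 values of 74 occupy positions 4–5 → average rank (4+5)/2 = 4.5.
M has value 74 → rank 4.5.

4.5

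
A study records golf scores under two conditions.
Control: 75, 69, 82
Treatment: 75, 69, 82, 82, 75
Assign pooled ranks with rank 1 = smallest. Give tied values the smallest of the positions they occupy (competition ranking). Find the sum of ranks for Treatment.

19

Sorted (ascending): 69, 69, 75, 75, 75, 82, 82, 82
The 2 values of 69 occupy positions 1–2 → each gets rank 1.
The 3 values of 75 occupy positions 3–5 → each gets rank 3.
The 3 values of 82 occupy positions 6–8 → each gets rank 6.
Treatment values → pooled ranks: 75→3, 69→1, 82→6, 82→6, 75→3
Rank sum = 3 + 1 + 6 + 6 + 3 = 19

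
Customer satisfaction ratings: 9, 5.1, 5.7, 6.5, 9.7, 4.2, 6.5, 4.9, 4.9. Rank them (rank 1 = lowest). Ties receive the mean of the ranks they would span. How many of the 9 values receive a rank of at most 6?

5

Sorted (ascending): 4.2, 4.9, 4.9, 5.1, 5.7, 6.5, 6.5, 9, 9.7
The 2 values of 4.9 occupy positions 2–3 → average rank (2+3)/2 = 2.5.
The 2 values of 6.5 occupy positions 6–7 → average rank (6+7)/2 = 6.5.
Ranks ≤ 6: {1, 2.5, 2.5, 4, 5} → 5 values.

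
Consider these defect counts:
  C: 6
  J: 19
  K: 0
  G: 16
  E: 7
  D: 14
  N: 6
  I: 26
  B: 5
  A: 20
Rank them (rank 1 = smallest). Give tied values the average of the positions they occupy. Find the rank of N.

3.5

Sorted (ascending): 0, 5, 6, 6, 7, 14, 16, 19, 20, 26
The 2 values of 6 occupy positions 3–4 → average rank (3+4)/2 = 3.5.
N has value 6 → rank 3.5.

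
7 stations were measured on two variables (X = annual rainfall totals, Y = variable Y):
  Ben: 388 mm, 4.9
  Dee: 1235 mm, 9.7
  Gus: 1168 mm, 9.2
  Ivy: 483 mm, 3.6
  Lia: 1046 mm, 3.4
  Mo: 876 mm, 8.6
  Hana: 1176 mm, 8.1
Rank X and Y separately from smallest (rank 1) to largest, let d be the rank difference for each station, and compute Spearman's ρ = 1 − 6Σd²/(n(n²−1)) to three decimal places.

0.607

Ranks of variable 1: 1, 7, 5, 2, 4, 3, 6
Ranks of variable 2: 3, 7, 6, 2, 1, 5, 4
d = r₁ − r₂: -2, 0, -1, 0, 3, -2, 2
d²: 4, 0, 1, 0, 9, 4, 4; Σd² = 22
ρ = 1 − 6·22/(7·48) = 1 − 132/336 = 0.607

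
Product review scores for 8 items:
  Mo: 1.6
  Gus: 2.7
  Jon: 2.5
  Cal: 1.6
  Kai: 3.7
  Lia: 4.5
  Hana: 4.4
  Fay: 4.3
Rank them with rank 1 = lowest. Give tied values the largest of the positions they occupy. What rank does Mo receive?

Sorted (ascending): 1.6, 1.6, 2.5, 2.7, 3.7, 4.3, 4.4, 4.5
The 2 values of 1.6 occupy positions 1–2 → each gets rank 2.
Mo has value 1.6 → rank 2.

2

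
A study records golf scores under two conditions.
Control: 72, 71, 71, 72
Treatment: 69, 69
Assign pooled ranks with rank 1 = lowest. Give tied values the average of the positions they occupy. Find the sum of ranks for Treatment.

3

Sorted (ascending): 69, 69, 71, 71, 72, 72
The 2 values of 69 occupy positions 1–2 → average rank (1+2)/2 = 1.5.
The 2 values of 71 occupy positions 3–4 → average rank (3+4)/2 = 3.5.
The 2 values of 72 occupy positions 5–6 → average rank (5+6)/2 = 5.5.
Treatment values → pooled ranks: 69→1.5, 69→1.5
Rank sum = 1.5 + 1.5 = 3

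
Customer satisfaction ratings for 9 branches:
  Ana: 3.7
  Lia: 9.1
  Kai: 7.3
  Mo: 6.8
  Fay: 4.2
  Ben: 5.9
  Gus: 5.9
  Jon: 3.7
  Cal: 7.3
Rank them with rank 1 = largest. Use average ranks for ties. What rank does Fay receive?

Sorted (descending): 9.1, 7.3, 7.3, 6.8, 5.9, 5.9, 4.2, 3.7, 3.7
The 2 values of 7.3 occupy positions 2–3 → average rank (2+3)/2 = 2.5.
The 2 values of 5.9 occupy positions 5–6 → average rank (5+6)/2 = 5.5.
The 2 values of 3.7 occupy positions 8–9 → average rank (8+9)/2 = 8.5.
Fay has value 4.2 → rank 7.

7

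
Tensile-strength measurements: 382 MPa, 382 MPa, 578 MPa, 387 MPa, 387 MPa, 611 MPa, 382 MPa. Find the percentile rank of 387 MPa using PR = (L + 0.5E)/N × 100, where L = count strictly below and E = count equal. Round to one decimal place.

N = 7.
Strictly below 387: 3. Equal to 387: 2.
PR = (3 + 0.5·2)/7 × 100 = 57.1

57.1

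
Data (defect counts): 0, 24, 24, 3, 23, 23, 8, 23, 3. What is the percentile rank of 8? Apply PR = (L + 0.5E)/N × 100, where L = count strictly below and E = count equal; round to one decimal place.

38.9

N = 9.
Strictly below 8: 3. Equal to 8: 1.
PR = (3 + 0.5·1)/9 × 100 = 38.9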